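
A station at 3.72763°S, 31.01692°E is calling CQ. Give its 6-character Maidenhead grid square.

Offset from 180°W / 90°S: lon 211.0169°, lat 86.2724°.
Field: lon ⌊211.0169/20⌋ = 10 → K; lat ⌊86.2724/10⌋ = 8 → I.
Square: lon ⌊11.0169/2⌋ = 5; lat ⌊6.2724/1⌋ = 6.
Subsquare: lon ⌊1.0169/0.0833333⌋ = 12 → m; lat ⌊0.2724/0.0416667⌋ = 6 → g.

KI56mg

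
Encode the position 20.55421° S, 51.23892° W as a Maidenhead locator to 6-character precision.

GG49jk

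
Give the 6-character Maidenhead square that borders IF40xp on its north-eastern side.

Longitude subsquare x = 23; +1 → 24, wraps to 0 = a, carry into square.
Longitude square 4; +1 → 5.
Latitude subsquare p = 15; +1 → 16 = q.

IF50aq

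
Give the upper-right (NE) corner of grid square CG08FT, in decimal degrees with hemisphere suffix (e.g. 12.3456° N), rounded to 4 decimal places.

21.1667° S, 139.5000° W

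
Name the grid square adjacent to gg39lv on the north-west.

GG39kw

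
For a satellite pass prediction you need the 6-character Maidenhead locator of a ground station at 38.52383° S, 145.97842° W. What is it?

BF71al

Offset from 180°W / 90°S: lon 34.0216°, lat 51.4762°.
Field: lon ⌊34.0216/20⌋ = 1 → B; lat ⌊51.4762/10⌋ = 5 → F.
Square: lon ⌊14.0216/2⌋ = 7; lat ⌊1.4762/1⌋ = 1.
Subsquare: lon ⌊0.0216/0.0833333⌋ = 0 → a; lat ⌊0.4762/0.0416667⌋ = 11 → l.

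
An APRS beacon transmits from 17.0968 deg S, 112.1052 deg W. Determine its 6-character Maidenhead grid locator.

DH32wv

Offset from 180°W / 90°S: lon 67.8948°, lat 72.9032°.
Field: 67.8948/20 → 3 → D, 72.9032/10 → 7 → H; chars DH.
Square: 7.8948/2 → 3, 2.9032/1 → 2; chars 32.
Subsquare: 1.8948/0.0833333 → 22 → w, 0.9032/0.0416667 → 21 → v; chars wv.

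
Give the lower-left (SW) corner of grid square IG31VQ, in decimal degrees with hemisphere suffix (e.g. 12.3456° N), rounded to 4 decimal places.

28.3333° S, 12.2500° W

Field I=8, G=6: +8·20° lon, +6·10° lat → SW at lon -20°, lat -30°.
Square 3, 1: +3·2° lon, +1·1° lat → SW at lon -14°, lat -29°.
Subsquare v=21, q=16: +21·0.0833333° lon, +16·0.0416667° lat → SW at lon -12.25°, lat -28.3333°.
latitude 28.3333° S, longitude 12.2500° W.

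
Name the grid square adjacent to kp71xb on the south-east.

Longitude subsquare x = 23; +1 → 24, wraps to 0 = a, carry into square.
Longitude square 7; +1 → 8.
Latitude subsquare b = 1; −1 → 0 = a.

KP81aa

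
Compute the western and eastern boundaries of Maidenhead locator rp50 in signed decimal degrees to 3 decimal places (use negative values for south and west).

170.000, 172.000

Field R=17, P=15: +17·20° lon, +15·10° lat → SW at lon 160°, lat 60°.
Square 5, 0: +5·2° lon, +0·1° lat → SW at lon 170°, lat 60°.
Cell spans 2° lon × 1° lat.
west 170.000, east 172.000.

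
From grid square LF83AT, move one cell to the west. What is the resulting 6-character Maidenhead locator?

LF73xt

Longitude subsquare a = 0; −1 → -1, wraps to 23 = x, carry into square.
Longitude square 8; −1 → 7.
The latitude characters are unchanged.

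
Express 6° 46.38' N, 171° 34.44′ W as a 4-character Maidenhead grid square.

AJ46

Offset from 180°W / 90°S: lon 8.43°, lat 96.77°.
Field: lon ⌊8.43/20⌋ = 0 → A; lat ⌊96.77/10⌋ = 9 → J.
Square: lon ⌊8.43/2⌋ = 4; lat ⌊6.77/1⌋ = 6.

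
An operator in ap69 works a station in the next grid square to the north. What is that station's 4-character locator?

AQ60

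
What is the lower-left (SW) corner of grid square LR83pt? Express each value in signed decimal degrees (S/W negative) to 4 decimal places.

83.7917, 57.2500

Field L=11, R=17: +11·20° lon, +17·10° lat → SW at lon 40°, lat 80°.
Square 8, 3: +8·2° lon, +3·1° lat → SW at lon 56°, lat 83°.
Subsquare p=15, t=19: +15·0.0833333° lon, +19·0.0416667° lat → SW at lon 57.25°, lat 83.7917°.
latitude 83.7917, longitude 57.2500.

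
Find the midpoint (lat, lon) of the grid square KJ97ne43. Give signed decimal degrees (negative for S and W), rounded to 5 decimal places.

7.18125, 39.12083

Field K=10, J=9: +10·20° lon, +9·10° lat → SW at lon 20°, lat 0°.
Square 9, 7: +9·2° lon, +7·1° lat → SW at lon 38°, lat 7°.
Subsquare n=13, e=4: +13·0.0833333° lon, +4·0.0416667° lat → SW at lon 39.0833°, lat 7.16667°.
Extended square 4, 3: +4·0.00833333° lon, +3·0.00416667° lat → SW at lon 39.1167°, lat 7.17917°.
Cell spans 0.00833333° lon × 0.00416667° lat. Centre is SW corner plus half of each.
latitude 7.18125, longitude 39.12083.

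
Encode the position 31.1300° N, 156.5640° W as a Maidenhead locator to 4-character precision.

Offset from 180°W / 90°S: lon 23.44°, lat 121.13°.
Field: 23.44/20 → 1 → B, 121.13/10 → 12 → M; chars BM.
Square: 3.44/2 → 1, 1.13/1 → 1; chars 11.

BM11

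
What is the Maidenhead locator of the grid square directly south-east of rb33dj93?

RB33ej02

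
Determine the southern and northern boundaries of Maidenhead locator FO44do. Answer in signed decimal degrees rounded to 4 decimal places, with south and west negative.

54.5833, 54.6250

Field F=5, O=14: +5·20° lon, +14·10° lat → SW at lon -80°, lat 50°.
Square 4, 4: +4·2° lon, +4·1° lat → SW at lon -72°, lat 54°.
Subsquare d=3, o=14: +3·0.0833333° lon, +14·0.0416667° lat → SW at lon -71.75°, lat 54.5833°.
Cell spans 0.0833333° lon × 0.0416667° lat.
south 54.5833, north 54.6250.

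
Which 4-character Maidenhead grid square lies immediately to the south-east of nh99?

Longitude square 9; +1 → 10, wraps to 0, carry into field.
Longitude field N = 13; +1 → 14 = O.
Latitude square 9; −1 → 8.

OH08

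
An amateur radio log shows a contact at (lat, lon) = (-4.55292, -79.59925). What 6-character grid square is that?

Shift to the Maidenhead origin (180°W, 90°S): lon 100.4008, lat 85.4471.
Field: lon ⌊100.4008/20⌋ = 5 → F; lat ⌊85.4471/10⌋ = 8 → I.
Square: lon ⌊0.4008/2⌋ = 0; lat ⌊5.4471/1⌋ = 5.
Subsquare: lon ⌊0.4008/0.0833333⌋ = 4 → e; lat ⌊0.4471/0.0416667⌋ = 10 → k.

FI05ek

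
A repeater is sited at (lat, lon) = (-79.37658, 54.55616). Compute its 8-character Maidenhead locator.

LB70go69

Shift to the Maidenhead origin (180°W, 90°S): lon 234.55616, lat 10.62342.
Field (20°×10°, letters A–R): 234.55616/20 → 11 → L, 10.62342/10 → 1 → B; chars LB.
Square (2°×1°, digits 0–9): 14.55616/2 → 7, 0.62342/1 → 0; chars 70.
Subsquare (5′×2.5′, letters a–x): 0.55616/0.0833333 → 6 → g, 0.62342/0.0416667 → 14 → o; chars go.
Extended square (30″×15″, digits 0–9): 0.05616/0.00833333 → 6, 0.04009/0.00416667 → 9; chars 69.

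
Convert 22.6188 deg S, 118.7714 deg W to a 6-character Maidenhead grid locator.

Shift to the Maidenhead origin (180°W, 90°S): lon 61.2286, lat 67.3812.
Field: 61.2286/20 → 3 → D, 67.3812/10 → 6 → G; chars DG.
Square: 1.2286/2 → 0, 7.3812/1 → 7; chars 07.
Subsquare: 1.2286/0.0833333 → 14 → o, 0.3812/0.0416667 → 9 → j; chars oj.

DG07oj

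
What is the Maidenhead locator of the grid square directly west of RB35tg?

Longitude subsquare t = 19; −1 → 18 = s.
The latitude characters are unchanged.

RB35sg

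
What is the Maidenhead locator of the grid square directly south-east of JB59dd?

JB59ec

Longitude subsquare d = 3; +1 → 4 = e.
Latitude subsquare d = 3; −1 → 2 = c.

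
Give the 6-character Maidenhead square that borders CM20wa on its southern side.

CL29wx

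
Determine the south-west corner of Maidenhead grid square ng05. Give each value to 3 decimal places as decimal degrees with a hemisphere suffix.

25.000° S, 80.000° E

Field N=13, G=6: +13·20° lon, +6·10° lat → SW at lon 80°, lat -30°.
Square 0, 5: +0·2° lon, +5·1° lat → SW at lon 80°, lat -25°.
latitude 25.000° S, longitude 80.000° E.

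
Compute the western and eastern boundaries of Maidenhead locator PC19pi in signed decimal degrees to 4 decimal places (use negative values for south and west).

123.2500, 123.3333

Field P=15, C=2: +15·20° lon, +2·10° lat → SW at lon 120°, lat -70°.
Square 1, 9: +1·2° lon, +9·1° lat → SW at lon 122°, lat -61°.
Subsquare p=15, i=8: +15·0.0833333° lon, +8·0.0416667° lat → SW at lon 123.25°, lat -60.6667°.
Cell spans 0.0833333° lon × 0.0416667° lat.
west 123.2500, east 123.3333.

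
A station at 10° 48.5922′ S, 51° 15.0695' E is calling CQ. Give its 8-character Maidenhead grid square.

LH59pe05

Offset from 180°W / 90°S: lon 231.25116°, lat 79.19013°.
Field: lon ⌊231.25116/20⌋ = 11 → L; lat ⌊79.19013/10⌋ = 7 → H.
Square: lon ⌊11.25116/2⌋ = 5; lat ⌊9.19013/1⌋ = 9.
Subsquare: lon ⌊1.25116/0.0833333⌋ = 15 → p; lat ⌊0.19013/0.0416667⌋ = 4 → e.
Extended square: lon ⌊0.00116/0.00833333⌋ = 0; lat ⌊0.02346/0.00416667⌋ = 5.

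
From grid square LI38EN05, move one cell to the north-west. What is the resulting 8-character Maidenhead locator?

Longitude extended square 0; −1 → -1, wraps to 9, carry into subsquare.
Longitude subsquare e = 4; −1 → 3 = d.
Latitude extended square 5; +1 → 6.

LI38dn96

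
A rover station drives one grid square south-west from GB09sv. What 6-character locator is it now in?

Longitude subsquare s = 18; −1 → 17 = r.
Latitude subsquare v = 21; −1 → 20 = u.

GB09ru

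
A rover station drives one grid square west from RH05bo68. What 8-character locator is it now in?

RH05bo58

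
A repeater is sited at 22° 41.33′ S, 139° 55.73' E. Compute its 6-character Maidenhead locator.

Shift to the Maidenhead origin (180°W, 90°S): lon 319.9288, lat 67.3112.
Field (20°×10°, letters A–R): lon ⌊319.9288/20⌋ = 15 → P; lat ⌊67.3112/10⌋ = 6 → G.
Square (2°×1°, digits 0–9): lon ⌊19.9288/2⌋ = 9; lat ⌊7.3112/1⌋ = 7.
Subsquare (5′×2.5′, letters a–x): lon ⌊1.9288/0.0833333⌋ = 23 → x; lat ⌊0.3112/0.0416667⌋ = 7 → h.

PG97xh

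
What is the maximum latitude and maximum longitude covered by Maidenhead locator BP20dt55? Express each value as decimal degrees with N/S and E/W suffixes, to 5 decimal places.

60.81667° N, 155.70000° W

Field B=1, P=15: +1·20° lon, +15·10° lat → SW at lon -160°, lat 60°.
Square 2, 0: +2·2° lon, +0·1° lat → SW at lon -156°, lat 60°.
Subsquare d=3, t=19: +3·0.0833333° lon, +19·0.0416667° lat → SW at lon -155.75°, lat 60.7917°.
Extended square 5, 5: +5·0.00833333° lon, +5·0.00416667° lat → SW at lon -155.708°, lat 60.8125°.
Cell spans 0.00833333° lon × 0.00416667° lat. NE corner is SW corner plus one full cell.
latitude 60.81667° N, longitude 155.70000° W.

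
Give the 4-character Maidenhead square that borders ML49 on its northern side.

Latitude square 9; +1 → 10, wraps to 0, carry into field.
Latitude field L = 11; +1 → 12 = M.
The longitude characters are unchanged.

MM40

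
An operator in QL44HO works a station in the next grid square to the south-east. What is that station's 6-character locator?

QL44in

Longitude subsquare h = 7; +1 → 8 = i.
Latitude subsquare o = 14; −1 → 13 = n.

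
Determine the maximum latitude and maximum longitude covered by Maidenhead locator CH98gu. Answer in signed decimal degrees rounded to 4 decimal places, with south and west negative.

-11.1250, -121.4167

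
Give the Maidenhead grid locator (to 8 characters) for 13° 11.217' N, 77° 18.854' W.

FK13ie24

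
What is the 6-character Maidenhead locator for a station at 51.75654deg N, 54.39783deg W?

Shift to the Maidenhead origin (180°W, 90°S): lon 125.6022, lat 141.7565.
Field (20°×10°, letters A–R): lon ⌊125.6022/20⌋ = 6 → G; lat ⌊141.7565/10⌋ = 14 → O.
Square (2°×1°, digits 0–9): lon ⌊5.6022/2⌋ = 2; lat ⌊1.7565/1⌋ = 1.
Subsquare (5′×2.5′, letters a–x): lon ⌊1.6022/0.0833333⌋ = 19 → t; lat ⌊0.7565/0.0416667⌋ = 18 → s.

GO21ts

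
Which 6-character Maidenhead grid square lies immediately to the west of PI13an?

PI03xn

Longitude subsquare a = 0; −1 → -1, wraps to 23 = x, carry into square.
Longitude square 1; −1 → 0.
The latitude characters are unchanged.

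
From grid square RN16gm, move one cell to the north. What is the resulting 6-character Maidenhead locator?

RN16gn

Latitude subsquare m = 12; +1 → 13 = n.
The longitude characters are unchanged.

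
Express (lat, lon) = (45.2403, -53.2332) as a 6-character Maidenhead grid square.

GN35jf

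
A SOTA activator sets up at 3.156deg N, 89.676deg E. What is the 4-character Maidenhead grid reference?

NJ43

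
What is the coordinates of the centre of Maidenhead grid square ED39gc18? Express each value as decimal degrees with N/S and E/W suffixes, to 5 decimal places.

50.88125° S, 93.48750° W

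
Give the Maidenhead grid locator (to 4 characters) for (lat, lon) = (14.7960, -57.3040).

GK14

Offset from 180°W / 90°S: lon 122.70°, lat 104.80°.
Field (20°×10°, letters A–R): lon ⌊122.70/20⌋ = 6 → G; lat ⌊104.80/10⌋ = 10 → K.
Square (2°×1°, digits 0–9): lon ⌊2.70/2⌋ = 1; lat ⌊4.80/1⌋ = 4.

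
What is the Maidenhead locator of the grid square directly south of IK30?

IJ39

Latitude square 0; −1 → -1, wraps to 9, carry into field.
Latitude field K = 10; −1 → 9 = J.
The longitude characters are unchanged.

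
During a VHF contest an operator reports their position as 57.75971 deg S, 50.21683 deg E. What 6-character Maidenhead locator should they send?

Offset from 180°W / 90°S: lon 230.2168°, lat 32.2403°.
Field: 230.2168/20 → 11 → L, 32.2403/10 → 3 → D; chars LD.
Square: 10.2168/2 → 5, 2.2403/1 → 2; chars 52.
Subsquare: 0.2168/0.0833333 → 2 → c, 0.2403/0.0416667 → 5 → f; chars cf.

LD52cf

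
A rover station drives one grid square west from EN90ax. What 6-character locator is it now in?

Longitude subsquare a = 0; −1 → -1, wraps to 23 = x, carry into square.
Longitude square 9; −1 → 8.
The latitude characters are unchanged.

EN80xx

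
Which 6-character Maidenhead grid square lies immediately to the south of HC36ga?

HC35gx

Latitude subsquare a = 0; −1 → -1, wraps to 23 = x, carry into square.
Latitude square 6; −1 → 5.
The longitude characters are unchanged.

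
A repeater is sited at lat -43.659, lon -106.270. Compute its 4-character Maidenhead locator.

DE66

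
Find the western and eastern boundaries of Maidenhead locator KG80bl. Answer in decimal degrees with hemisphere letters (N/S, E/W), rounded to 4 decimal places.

36.0833° E, 36.1667° E

Field K=10, G=6: +10·20° lon, +6·10° lat → SW at lon 20°, lat -30°.
Square 8, 0: +8·2° lon, +0·1° lat → SW at lon 36°, lat -30°.
Subsquare b=1, l=11: +1·0.0833333° lon, +11·0.0416667° lat → SW at lon 36.0833°, lat -29.5417°.
Cell spans 0.0833333° lon × 0.0416667° lat.
west 36.0833° E, east 36.1667° E.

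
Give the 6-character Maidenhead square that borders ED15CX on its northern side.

ED16ca

Latitude subsquare x = 23; +1 → 24, wraps to 0 = a, carry into square.
Latitude square 5; +1 → 6.
The longitude characters are unchanged.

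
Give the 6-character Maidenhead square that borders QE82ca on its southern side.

QE81cx

Latitude subsquare a = 0; −1 → -1, wraps to 23 = x, carry into square.
Latitude square 2; −1 → 1.
The longitude characters are unchanged.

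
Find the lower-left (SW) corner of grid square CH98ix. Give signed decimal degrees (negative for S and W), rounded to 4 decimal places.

-11.0417, -121.3333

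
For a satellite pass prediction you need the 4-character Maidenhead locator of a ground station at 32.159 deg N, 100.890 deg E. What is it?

Shift to the Maidenhead origin (180°W, 90°S): lon 280.89, lat 122.16.
Field: 280.89/20 → 14 → O, 122.16/10 → 12 → M; chars OM.
Square: 0.89/2 → 0, 2.16/1 → 2; chars 02.

OM02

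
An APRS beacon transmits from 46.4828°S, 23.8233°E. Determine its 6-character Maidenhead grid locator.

Offset from 180°W / 90°S: lon 203.8233°, lat 43.5172°.
Field (20°×10°, letters A–R): 203.8233/20 → 10 → K, 43.5172/10 → 4 → E; chars KE.
Square (2°×1°, digits 0–9): 3.8233/2 → 1, 3.5172/1 → 3; chars 13.
Subsquare (5′×2.5′, letters a–x): 1.8233/0.0833333 → 21 → v, 0.5172/0.0416667 → 12 → m; chars vm.

KE13vm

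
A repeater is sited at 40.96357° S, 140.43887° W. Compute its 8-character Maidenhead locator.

BE99sa78

Offset from 180°W / 90°S: lon 39.56113°, lat 49.03643°.
Field (20°×10°, letters A–R): 39.56113/20 → 1 → B, 49.03643/10 → 4 → E; chars BE.
Square (2°×1°, digits 0–9): 19.56113/2 → 9, 9.03643/1 → 9; chars 99.
Subsquare (5′×2.5′, letters a–x): 1.56113/0.0833333 → 18 → s, 0.03643/0.0416667 → 0 → a; chars sa.
Extended square (30″×15″, digits 0–9): 0.06113/0.00833333 → 7, 0.03643/0.00416667 → 8; chars 78.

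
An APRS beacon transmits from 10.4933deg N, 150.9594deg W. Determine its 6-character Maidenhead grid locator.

BK40ml

Offset from 180°W / 90°S: lon 29.0406°, lat 100.4933°.
Field (20°×10°, letters A–R): lon ⌊29.0406/20⌋ = 1 → B; lat ⌊100.4933/10⌋ = 10 → K.
Square (2°×1°, digits 0–9): lon ⌊9.0406/2⌋ = 4; lat ⌊0.4933/1⌋ = 0.
Subsquare (5′×2.5′, letters a–x): lon ⌊1.0406/0.0833333⌋ = 12 → m; lat ⌊0.4933/0.0416667⌋ = 11 → l.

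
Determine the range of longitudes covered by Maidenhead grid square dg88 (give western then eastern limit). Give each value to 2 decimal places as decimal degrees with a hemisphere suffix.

104.00° W, 102.00° W

Field D=3, G=6: +3·20° lon, +6·10° lat → SW at lon -120°, lat -30°.
Square 8, 8: +8·2° lon, +8·1° lat → SW at lon -104°, lat -22°.
Cell spans 2° lon × 1° lat.
west 104.00° W, east 102.00° W.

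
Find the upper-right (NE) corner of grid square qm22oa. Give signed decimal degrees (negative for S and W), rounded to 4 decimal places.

32.0417, 145.2500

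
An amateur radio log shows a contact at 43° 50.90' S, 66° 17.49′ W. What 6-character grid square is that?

FE66ud

Shift to the Maidenhead origin (180°W, 90°S): lon 113.7085, lat 46.1517.
Field: lon ⌊113.7085/20⌋ = 5 → F; lat ⌊46.1517/10⌋ = 4 → E.
Square: lon ⌊13.7085/2⌋ = 6; lat ⌊6.1517/1⌋ = 6.
Subsquare: lon ⌊1.7085/0.0833333⌋ = 20 → u; lat ⌊0.1517/0.0416667⌋ = 3 → d.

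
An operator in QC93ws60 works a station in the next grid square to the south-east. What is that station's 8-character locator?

QC93wr79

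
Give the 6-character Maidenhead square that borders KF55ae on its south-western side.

Longitude subsquare a = 0; −1 → -1, wraps to 23 = x, carry into square.
Longitude square 5; −1 → 4.
Latitude subsquare e = 4; −1 → 3 = d.

KF45xd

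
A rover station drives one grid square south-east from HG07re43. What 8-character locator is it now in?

HG07re52

Longitude extended square 4; +1 → 5.
Latitude extended square 3; −1 → 2.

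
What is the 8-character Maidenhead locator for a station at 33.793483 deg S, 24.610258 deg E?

KF26he39

Offset from 180°W / 90°S: lon 204.61026°, lat 56.20652°.
Field: 204.61026/20 → 10 → K, 56.20652/10 → 5 → F; chars KF.
Square: 4.61026/2 → 2, 6.20652/1 → 6; chars 26.
Subsquare: 0.61026/0.0833333 → 7 → h, 0.20652/0.0416667 → 4 → e; chars he.
Extended square: 0.02692/0.00833333 → 3, 0.03985/0.00416667 → 9; chars 39.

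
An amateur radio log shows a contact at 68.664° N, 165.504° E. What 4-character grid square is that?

RP28

Add 180° to longitude and 90° to latitude: 345.50, 158.66.
Field (20°×10°, letters A–R): 345.50/20 → 17 → R, 158.66/10 → 15 → P; chars RP.
Square (2°×1°, digits 0–9): 5.50/2 → 2, 8.66/1 → 8; chars 28.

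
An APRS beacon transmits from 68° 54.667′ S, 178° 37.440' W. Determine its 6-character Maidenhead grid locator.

Shift to the Maidenhead origin (180°W, 90°S): lon 1.3760, lat 21.0889.
Field (20°×10°, letters A–R): 1.3760/20 → 0 → A, 21.0889/10 → 2 → C; chars AC.
Square (2°×1°, digits 0–9): 1.3760/2 → 0, 1.0889/1 → 1; chars 01.
Subsquare (5′×2.5′, letters a–x): 1.3760/0.0833333 → 16 → q, 0.0889/0.0416667 → 2 → c; chars qc.

AC01qc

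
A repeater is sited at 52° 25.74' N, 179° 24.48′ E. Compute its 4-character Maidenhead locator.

Add 180° to longitude and 90° to latitude: 359.41, 142.43.
Field: 359.41/20 → 17 → R, 142.43/10 → 14 → O; chars RO.
Square: 19.41/2 → 9, 2.43/1 → 2; chars 92.

RO92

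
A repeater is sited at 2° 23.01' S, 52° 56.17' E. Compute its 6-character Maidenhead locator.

LI67lo

Add 180° to longitude and 90° to latitude: 232.9362, 87.6165.
Field: lon ⌊232.9362/20⌋ = 11 → L; lat ⌊87.6165/10⌋ = 8 → I.
Square: lon ⌊12.9362/2⌋ = 6; lat ⌊7.6165/1⌋ = 7.
Subsquare: lon ⌊0.9362/0.0833333⌋ = 11 → l; lat ⌊0.6165/0.0416667⌋ = 14 → o.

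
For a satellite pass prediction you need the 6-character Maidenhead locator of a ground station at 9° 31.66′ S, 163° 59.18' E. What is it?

RI10xl

Add 180° to longitude and 90° to latitude: 343.9863, 80.4723.
Field: 343.9863/20 → 17 → R, 80.4723/10 → 8 → I; chars RI.
Square: 3.9863/2 → 1, 0.4723/1 → 0; chars 10.
Subsquare: 1.9863/0.0833333 → 23 → x, 0.4723/0.0416667 → 11 → l; chars xl.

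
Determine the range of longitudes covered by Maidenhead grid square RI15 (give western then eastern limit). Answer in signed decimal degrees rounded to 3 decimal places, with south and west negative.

Field R=17, I=8: +17·20° lon, +8·10° lat → SW at lon 160°, lat -10°.
Square 1, 5: +1·2° lon, +5·1° lat → SW at lon 162°, lat -5°.
Cell spans 2° lon × 1° lat.
west 162.000, east 164.000.

162.000, 164.000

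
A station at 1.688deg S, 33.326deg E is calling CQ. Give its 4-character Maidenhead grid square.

Add 180° to longitude and 90° to latitude: 213.33, 88.31.
Field: 213.33/20 → 10 → K, 88.31/10 → 8 → I; chars KI.
Square: 13.33/2 → 6, 8.31/1 → 8; chars 68.

KI68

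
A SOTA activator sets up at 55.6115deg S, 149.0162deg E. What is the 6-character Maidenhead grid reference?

QD44mj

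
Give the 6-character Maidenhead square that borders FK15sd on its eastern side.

Longitude subsquare s = 18; +1 → 19 = t.
The latitude characters are unchanged.

FK15td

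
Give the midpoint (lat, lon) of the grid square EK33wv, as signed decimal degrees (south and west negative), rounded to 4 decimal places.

13.8958, -92.1250

Field E=4, K=10: +4·20° lon, +10·10° lat → SW at lon -100°, lat 10°.
Square 3, 3: +3·2° lon, +3·1° lat → SW at lon -94°, lat 13°.
Subsquare w=22, v=21: +22·0.0833333° lon, +21·0.0416667° lat → SW at lon -92.1667°, lat 13.875°.
Cell spans 0.0833333° lon × 0.0416667° lat. Centre is SW corner plus half of each.
latitude 13.8958, longitude -92.1250.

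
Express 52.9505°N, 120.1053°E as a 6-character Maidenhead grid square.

Add 180° to longitude and 90° to latitude: 300.1053, 142.9505.
Field (20°×10°, letters A–R): 300.1053/20 → 15 → P, 142.9505/10 → 14 → O; chars PO.
Square (2°×1°, digits 0–9): 0.1053/2 → 0, 2.9505/1 → 2; chars 02.
Subsquare (5′×2.5′, letters a–x): 0.1053/0.0833333 → 1 → b, 0.9505/0.0416667 → 22 → w; chars bw.

PO02bw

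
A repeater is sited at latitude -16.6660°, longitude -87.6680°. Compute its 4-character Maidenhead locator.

EH63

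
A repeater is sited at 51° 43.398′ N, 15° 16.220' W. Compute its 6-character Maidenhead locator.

IO21ir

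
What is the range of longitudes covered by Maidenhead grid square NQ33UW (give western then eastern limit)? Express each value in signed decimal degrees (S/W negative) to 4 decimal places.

Field N=13, Q=16: +13·20° lon, +16·10° lat → SW at lon 80°, lat 70°.
Square 3, 3: +3·2° lon, +3·1° lat → SW at lon 86°, lat 73°.
Subsquare u=20, w=22: +20·0.0833333° lon, +22·0.0416667° lat → SW at lon 87.6667°, lat 73.9167°.
Cell spans 0.0833333° lon × 0.0416667° lat.
west 87.6667, east 87.7500.

87.6667, 87.7500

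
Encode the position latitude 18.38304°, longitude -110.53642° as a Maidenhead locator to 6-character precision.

DK48rj

Shift to the Maidenhead origin (180°W, 90°S): lon 69.4636, lat 108.3830.
Field: 69.4636/20 → 3 → D, 108.3830/10 → 10 → K; chars DK.
Square: 9.4636/2 → 4, 8.3830/1 → 8; chars 48.
Subsquare: 1.4636/0.0833333 → 17 → r, 0.3830/0.0416667 → 9 → j; chars rj.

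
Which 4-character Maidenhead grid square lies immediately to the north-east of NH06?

NH17

Longitude square 0; +1 → 1.
Latitude square 6; +1 → 7.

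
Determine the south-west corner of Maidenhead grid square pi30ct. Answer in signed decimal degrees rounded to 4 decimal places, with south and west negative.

-9.2083, 126.1667

Field P=15, I=8: +15·20° lon, +8·10° lat → SW at lon 120°, lat -10°.
Square 3, 0: +3·2° lon, +0·1° lat → SW at lon 126°, lat -10°.
Subsquare c=2, t=19: +2·0.0833333° lon, +19·0.0416667° lat → SW at lon 126.167°, lat -9.20833°.
latitude -9.2083, longitude 126.1667.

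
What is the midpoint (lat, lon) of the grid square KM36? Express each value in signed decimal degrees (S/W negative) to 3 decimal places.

36.500, 27.000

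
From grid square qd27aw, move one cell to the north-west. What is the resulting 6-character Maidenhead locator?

Longitude subsquare a = 0; −1 → -1, wraps to 23 = x, carry into square.
Longitude square 2; −1 → 1.
Latitude subsquare w = 22; +1 → 23 = x.

QD17xx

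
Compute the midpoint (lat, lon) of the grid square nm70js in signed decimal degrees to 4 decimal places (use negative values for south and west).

30.7708, 94.7917

Field N=13, M=12: +13·20° lon, +12·10° lat → SW at lon 80°, lat 30°.
Square 7, 0: +7·2° lon, +0·1° lat → SW at lon 94°, lat 30°.
Subsquare j=9, s=18: +9·0.0833333° lon, +18·0.0416667° lat → SW at lon 94.75°, lat 30.75°.
Cell spans 0.0833333° lon × 0.0416667° lat. Centre is SW corner plus half of each.
latitude 30.7708, longitude 94.7917.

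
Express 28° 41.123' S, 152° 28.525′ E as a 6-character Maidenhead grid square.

QG61fh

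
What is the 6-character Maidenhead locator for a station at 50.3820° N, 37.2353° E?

KO80oj

Shift to the Maidenhead origin (180°W, 90°S): lon 217.2353, lat 140.3820.
Field: 217.2353/20 → 10 → K, 140.3820/10 → 14 → O; chars KO.
Square: 17.2353/2 → 8, 0.3820/1 → 0; chars 80.
Subsquare: 1.2353/0.0833333 → 14 → o, 0.3820/0.0416667 → 9 → j; chars oj.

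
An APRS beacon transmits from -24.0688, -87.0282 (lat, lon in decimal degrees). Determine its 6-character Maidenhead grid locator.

EG65lw

Offset from 180°W / 90°S: lon 92.9718°, lat 65.9312°.
Field: 92.9718/20 → 4 → E, 65.9312/10 → 6 → G; chars EG.
Square: 12.9718/2 → 6, 5.9312/1 → 5; chars 65.
Subsquare: 0.9718/0.0833333 → 11 → l, 0.9312/0.0416667 → 22 → w; chars lw.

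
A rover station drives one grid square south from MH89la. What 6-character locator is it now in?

Latitude subsquare a = 0; −1 → -1, wraps to 23 = x, carry into square.
Latitude square 9; −1 → 8.
The longitude characters are unchanged.

MH88lx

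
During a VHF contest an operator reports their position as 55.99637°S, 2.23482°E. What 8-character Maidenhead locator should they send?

Add 180° to longitude and 90° to latitude: 182.23482, 34.00363.
Field (20°×10°, letters A–R): 182.23482/20 → 9 → J, 34.00363/10 → 3 → D; chars JD.
Square (2°×1°, digits 0–9): 2.23482/2 → 1, 4.00363/1 → 4; chars 14.
Subsquare (5′×2.5′, letters a–x): 0.23482/0.0833333 → 2 → c, 0.00363/0.0416667 → 0 → a; chars ca.
Extended square (30″×15″, digits 0–9): 0.06815/0.00833333 → 8, 0.00363/0.00416667 → 0; chars 80.

JD14ca80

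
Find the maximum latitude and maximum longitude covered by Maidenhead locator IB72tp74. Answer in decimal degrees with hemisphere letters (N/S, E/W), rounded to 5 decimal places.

77.35417° S, 4.35000° W

Field I=8, B=1: +8·20° lon, +1·10° lat → SW at lon -20°, lat -80°.
Square 7, 2: +7·2° lon, +2·1° lat → SW at lon -6°, lat -78°.
Subsquare t=19, p=15: +19·0.0833333° lon, +15·0.0416667° lat → SW at lon -4.41667°, lat -77.375°.
Extended square 7, 4: +7·0.00833333° lon, +4·0.00416667° lat → SW at lon -4.35833°, lat -77.3583°.
Cell spans 0.00833333° lon × 0.00416667° lat. NE corner is SW corner plus one full cell.
latitude 77.35417° S, longitude 4.35000° W.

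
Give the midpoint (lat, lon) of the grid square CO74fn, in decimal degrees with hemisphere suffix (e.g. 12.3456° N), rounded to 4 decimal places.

54.5625° N, 125.5417° W

Field C=2, O=14: +2·20° lon, +14·10° lat → SW at lon -140°, lat 50°.
Square 7, 4: +7·2° lon, +4·1° lat → SW at lon -126°, lat 54°.
Subsquare f=5, n=13: +5·0.0833333° lon, +13·0.0416667° lat → SW at lon -125.583°, lat 54.5417°.
Cell spans 0.0833333° lon × 0.0416667° lat. Centre is SW corner plus half of each.
latitude 54.5625° N, longitude 125.5417° W.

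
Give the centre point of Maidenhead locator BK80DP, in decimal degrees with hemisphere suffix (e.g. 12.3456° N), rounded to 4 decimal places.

10.6458° N, 143.7083° W

Field B=1, K=10: +1·20° lon, +10·10° lat → SW at lon -160°, lat 10°.
Square 8, 0: +8·2° lon, +0·1° lat → SW at lon -144°, lat 10°.
Subsquare d=3, p=15: +3·0.0833333° lon, +15·0.0416667° lat → SW at lon -143.75°, lat 10.625°.
Cell spans 0.0833333° lon × 0.0416667° lat. Centre is SW corner plus half of each.
latitude 10.6458° N, longitude 143.7083° W.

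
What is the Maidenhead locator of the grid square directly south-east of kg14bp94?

KG14cp03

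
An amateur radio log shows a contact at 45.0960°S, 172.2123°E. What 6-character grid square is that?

Shift to the Maidenhead origin (180°W, 90°S): lon 352.2123, lat 44.9040.
Field: lon ⌊352.2123/20⌋ = 17 → R; lat ⌊44.9040/10⌋ = 4 → E.
Square: lon ⌊12.2123/2⌋ = 6; lat ⌊4.9040/1⌋ = 4.
Subsquare: lon ⌊0.2123/0.0833333⌋ = 2 → c; lat ⌊0.9040/0.0416667⌋ = 21 → v.

RE64cv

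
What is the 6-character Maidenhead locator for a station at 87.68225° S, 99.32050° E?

NA92ph

Add 180° to longitude and 90° to latitude: 279.3205, 2.3178.
Field: lon ⌊279.3205/20⌋ = 13 → N; lat ⌊2.3178/10⌋ = 0 → A.
Square: lon ⌊19.3205/2⌋ = 9; lat ⌊2.3178/1⌋ = 2.
Subsquare: lon ⌊1.3205/0.0833333⌋ = 15 → p; lat ⌊0.3178/0.0416667⌋ = 7 → h.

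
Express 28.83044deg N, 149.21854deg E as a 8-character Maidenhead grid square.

QL48ot69

Offset from 180°W / 90°S: lon 329.21854°, lat 118.83044°.
Field (20°×10°, letters A–R): 329.21854/20 → 16 → Q, 118.83044/10 → 11 → L; chars QL.
Square (2°×1°, digits 0–9): 9.21854/2 → 4, 8.83044/1 → 8; chars 48.
Subsquare (5′×2.5′, letters a–x): 1.21854/0.0833333 → 14 → o, 0.83044/0.0416667 → 19 → t; chars ot.
Extended square (30″×15″, digits 0–9): 0.05187/0.00833333 → 6, 0.03877/0.00416667 → 9; chars 69.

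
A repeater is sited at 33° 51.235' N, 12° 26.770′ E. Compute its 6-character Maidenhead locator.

Offset from 180°W / 90°S: lon 192.4462°, lat 123.8539°.
Field: lon ⌊192.4462/20⌋ = 9 → J; lat ⌊123.8539/10⌋ = 12 → M.
Square: lon ⌊12.4462/2⌋ = 6; lat ⌊3.8539/1⌋ = 3.
Subsquare: lon ⌊0.4462/0.0833333⌋ = 5 → f; lat ⌊0.8539/0.0416667⌋ = 20 → u.

JM63fu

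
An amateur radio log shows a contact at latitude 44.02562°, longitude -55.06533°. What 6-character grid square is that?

GN24la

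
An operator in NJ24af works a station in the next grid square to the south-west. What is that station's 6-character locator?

Longitude subsquare a = 0; −1 → -1, wraps to 23 = x, carry into square.
Longitude square 2; −1 → 1.
Latitude subsquare f = 5; −1 → 4 = e.

NJ14xe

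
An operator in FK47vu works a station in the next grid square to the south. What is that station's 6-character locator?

Latitude subsquare u = 20; −1 → 19 = t.
The longitude characters are unchanged.

FK47vt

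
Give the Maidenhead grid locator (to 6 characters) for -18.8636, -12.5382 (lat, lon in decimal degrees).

IH31rd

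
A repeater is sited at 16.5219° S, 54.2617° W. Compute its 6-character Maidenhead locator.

Shift to the Maidenhead origin (180°W, 90°S): lon 125.7383, lat 73.4781.
Field: 125.7383/20 → 6 → G, 73.4781/10 → 7 → H; chars GH.
Square: 5.7383/2 → 2, 3.4781/1 → 3; chars 23.
Subsquare: 1.7383/0.0833333 → 20 → u, 0.4781/0.0416667 → 11 → l; chars ul.

GH23ul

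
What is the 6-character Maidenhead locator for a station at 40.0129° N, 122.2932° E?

PN10da

Offset from 180°W / 90°S: lon 302.2932°, lat 130.0129°.
Field: 302.2932/20 → 15 → P, 130.0129/10 → 13 → N; chars PN.
Square: 2.2932/2 → 1, 0.0129/1 → 0; chars 10.
Subsquare: 0.2932/0.0833333 → 3 → d, 0.0129/0.0416667 → 0 → a; chars da.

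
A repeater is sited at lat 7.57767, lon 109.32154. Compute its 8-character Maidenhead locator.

Offset from 180°W / 90°S: lon 289.32154°, lat 97.57767°.
Field: lon ⌊289.32154/20⌋ = 14 → O; lat ⌊97.57767/10⌋ = 9 → J.
Square: lon ⌊9.32154/2⌋ = 4; lat ⌊7.57767/1⌋ = 7.
Subsquare: lon ⌊1.32154/0.0833333⌋ = 15 → p; lat ⌊0.57767/0.0416667⌋ = 13 → n.
Extended square: lon ⌊0.07154/0.00833333⌋ = 8; lat ⌊0.03600/0.00416667⌋ = 8.

OJ47pn88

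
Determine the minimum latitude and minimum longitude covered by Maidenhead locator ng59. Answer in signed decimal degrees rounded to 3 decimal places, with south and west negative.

Field N=13, G=6: +13·20° lon, +6·10° lat → SW at lon 80°, lat -30°.
Square 5, 9: +5·2° lon, +9·1° lat → SW at lon 90°, lat -21°.
latitude -21.000, longitude 90.000.

-21.000, 90.000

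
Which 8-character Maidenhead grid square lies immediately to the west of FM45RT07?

FM45qt97

Longitude extended square 0; −1 → -1, wraps to 9, carry into subsquare.
Longitude subsquare r = 17; −1 → 16 = q.
The latitude characters are unchanged.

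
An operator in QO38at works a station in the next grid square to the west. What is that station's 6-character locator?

QO28xt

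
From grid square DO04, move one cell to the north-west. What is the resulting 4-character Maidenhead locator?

Longitude square 0; −1 → -1, wraps to 9, carry into field.
Longitude field D = 3; −1 → 2 = C.
Latitude square 4; +1 → 5.

CO95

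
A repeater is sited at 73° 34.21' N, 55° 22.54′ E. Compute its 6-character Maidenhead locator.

LQ73qn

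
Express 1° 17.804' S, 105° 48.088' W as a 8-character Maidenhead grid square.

DI78cq38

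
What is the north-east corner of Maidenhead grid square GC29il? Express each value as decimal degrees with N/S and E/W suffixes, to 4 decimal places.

60.5000° S, 55.2500° W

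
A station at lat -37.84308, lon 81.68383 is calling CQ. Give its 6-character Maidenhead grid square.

Shift to the Maidenhead origin (180°W, 90°S): lon 261.6838, lat 52.1569.
Field: 261.6838/20 → 13 → N, 52.1569/10 → 5 → F; chars NF.
Square: 1.6838/2 → 0, 2.1569/1 → 2; chars 02.
Subsquare: 1.6838/0.0833333 → 20 → u, 0.1569/0.0416667 → 3 → d; chars ud.

NF02ud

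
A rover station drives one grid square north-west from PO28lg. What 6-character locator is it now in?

PO28kh

Longitude subsquare l = 11; −1 → 10 = k.
Latitude subsquare g = 6; +1 → 7 = h.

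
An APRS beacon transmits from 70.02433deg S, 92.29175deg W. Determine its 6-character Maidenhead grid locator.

EB39ux

Add 180° to longitude and 90° to latitude: 87.7083, 19.9757.
Field: lon ⌊87.7083/20⌋ = 4 → E; lat ⌊19.9757/10⌋ = 1 → B.
Square: lon ⌊7.7083/2⌋ = 3; lat ⌊9.9757/1⌋ = 9.
Subsquare: lon ⌊1.7083/0.0833333⌋ = 20 → u; lat ⌊0.9757/0.0416667⌋ = 23 → x.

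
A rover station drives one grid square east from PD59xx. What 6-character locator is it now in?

Longitude subsquare x = 23; +1 → 24, wraps to 0 = a, carry into square.
Longitude square 5; +1 → 6.
The latitude characters are unchanged.

PD69ax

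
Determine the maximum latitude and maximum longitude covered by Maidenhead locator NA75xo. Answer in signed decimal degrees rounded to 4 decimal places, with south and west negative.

Field N=13, A=0: +13·20° lon, +0·10° lat → SW at lon 80°, lat -90°.
Square 7, 5: +7·2° lon, +5·1° lat → SW at lon 94°, lat -85°.
Subsquare x=23, o=14: +23·0.0833333° lon, +14·0.0416667° lat → SW at lon 95.9167°, lat -84.4167°.
Cell spans 0.0833333° lon × 0.0416667° lat. NE corner is SW corner plus one full cell.
latitude -84.3750, longitude 96.0000.

-84.3750, 96.0000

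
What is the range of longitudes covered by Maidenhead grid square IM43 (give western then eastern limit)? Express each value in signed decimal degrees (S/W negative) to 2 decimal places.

Field I=8, M=12: +8·20° lon, +12·10° lat → SW at lon -20°, lat 30°.
Square 4, 3: +4·2° lon, +3·1° lat → SW at lon -12°, lat 33°.
Cell spans 2° lon × 1° lat.
west -12.00, east -10.00.

-12.00, -10.00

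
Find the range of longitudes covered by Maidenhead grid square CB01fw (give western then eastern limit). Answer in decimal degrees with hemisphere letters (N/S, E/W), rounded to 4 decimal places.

Field C=2, B=1: +2·20° lon, +1·10° lat → SW at lon -140°, lat -80°.
Square 0, 1: +0·2° lon, +1·1° lat → SW at lon -140°, lat -79°.
Subsquare f=5, w=22: +5·0.0833333° lon, +22·0.0416667° lat → SW at lon -139.583°, lat -78.0833°.
Cell spans 0.0833333° lon × 0.0416667° lat.
west 139.5833° W, east 139.5000° W.

139.5833° W, 139.5000° W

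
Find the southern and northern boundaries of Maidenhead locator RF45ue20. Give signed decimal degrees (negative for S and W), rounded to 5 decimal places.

-34.83333, -34.82917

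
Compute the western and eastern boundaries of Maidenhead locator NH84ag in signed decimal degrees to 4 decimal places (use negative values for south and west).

Field N=13, H=7: +13·20° lon, +7·10° lat → SW at lon 80°, lat -20°.
Square 8, 4: +8·2° lon, +4·1° lat → SW at lon 96°, lat -16°.
Subsquare a=0, g=6: +0·0.0833333° lon, +6·0.0416667° lat → SW at lon 96°, lat -15.75°.
Cell spans 0.0833333° lon × 0.0416667° lat.
west 96.0000, east 96.0833.

96.0000, 96.0833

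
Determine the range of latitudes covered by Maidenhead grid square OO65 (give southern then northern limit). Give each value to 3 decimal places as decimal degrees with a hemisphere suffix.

Field O=14, O=14: +14·20° lon, +14·10° lat → SW at lon 100°, lat 50°.
Square 6, 5: +6·2° lon, +5·1° lat → SW at lon 112°, lat 55°.
Cell spans 2° lon × 1° lat.
south 55.000° N, north 56.000° N.

55.000° N, 56.000° N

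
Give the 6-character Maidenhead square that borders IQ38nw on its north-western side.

Longitude subsquare n = 13; −1 → 12 = m.
Latitude subsquare w = 22; +1 → 23 = x.

IQ38mx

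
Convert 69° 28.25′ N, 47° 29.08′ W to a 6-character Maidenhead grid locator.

Add 180° to longitude and 90° to latitude: 132.5153, 159.4708.
Field: 132.5153/20 → 6 → G, 159.4708/10 → 15 → P; chars GP.
Square: 12.5153/2 → 6, 9.4708/1 → 9; chars 69.
Subsquare: 0.5153/0.0833333 → 6 → g, 0.4708/0.0416667 → 11 → l; chars gl.

GP69gl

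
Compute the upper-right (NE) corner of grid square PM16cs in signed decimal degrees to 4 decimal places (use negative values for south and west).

Field P=15, M=12: +15·20° lon, +12·10° lat → SW at lon 120°, lat 30°.
Square 1, 6: +1·2° lon, +6·1° lat → SW at lon 122°, lat 36°.
Subsquare c=2, s=18: +2·0.0833333° lon, +18·0.0416667° lat → SW at lon 122.167°, lat 36.75°.
Cell spans 0.0833333° lon × 0.0416667° lat. NE corner is SW corner plus one full cell.
latitude 36.7917, longitude 122.2500.

36.7917, 122.2500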